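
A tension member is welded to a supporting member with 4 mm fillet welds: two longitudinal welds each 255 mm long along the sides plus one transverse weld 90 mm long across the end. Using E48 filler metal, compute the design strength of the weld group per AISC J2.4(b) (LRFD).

φR_n ≈ 367 kN

E48XX → F_EXX = 480 MPa.
t_e = 0.707 × 4 = 2.828 mm.
R_nwl = 0.6 × 480 × 2.828 × 510 × 10⁻³ = 415.4 kN (longitudinal, 2 welds).
R_nwt = 0.6 × 480 × 2.828 × 90 × 10⁻³ = 73.3 kN (transverse, base value).
(i) R_nwl + R_nwt = 488.7 kN; (ii) 0.85 R_nwl + 1.5 R_nwt = 463 kN.
R_n = max = 488.7 kN [governs: (i)]; φR_n = 366.5 kN.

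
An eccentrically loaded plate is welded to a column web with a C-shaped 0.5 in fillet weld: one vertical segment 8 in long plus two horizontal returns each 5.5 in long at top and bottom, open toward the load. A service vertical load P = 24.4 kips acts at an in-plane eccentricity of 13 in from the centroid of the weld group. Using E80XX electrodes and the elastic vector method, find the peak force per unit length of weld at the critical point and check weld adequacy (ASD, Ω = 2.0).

E80XX → F_EXX = 80 ksi.
Total weld length L_w = 19 in. Treat welds as unit-width lines.
Centroid: x̄ = 2×5.5×2.75 / 19 = 1.592 in from the vertical weld.
Polar moment about centroid: J = I_x + I_y = [8³/12 + 2×5.5×4²] + [8×1.592² + 2(5.5³/12 + 5.5×1.158²)] = 281.4 in³.
Direct shear f_v = P/L_w = 24.4 / 19 = 1.284 kip/in (vertical).
Torsion M = P·e = 24.4 × 13 = 317.2 kip·in.
Critical point at (x, y) = (3.908, 4) from centroid. f_tx = M·y/J = 4.509 kip/in; f_ty = M·x/J = 4.405 kip/in.
Resultant f_max = √[f_tx² + (f_v + f_ty)²] = √[4.509² + (1.284 + 4.405)²] = 7.259 kip/in.
Capacity per unit length: r_n/Ω = (1/2.0) × 0.6 × 80 × (0.707 × 0.5) = 8.484 kip/in.
7.259 ≤ 8.484 → adequate.

f_max ≈ 7.26 kip/in; adequate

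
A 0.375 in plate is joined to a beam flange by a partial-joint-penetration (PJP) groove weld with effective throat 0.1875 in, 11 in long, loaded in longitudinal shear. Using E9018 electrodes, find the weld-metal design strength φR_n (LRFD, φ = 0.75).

E90XX → F_EXX = 90 ksi.
Effective throat (given) t_e = 0.1875 in.
A_we = 0.1875 × 11 = 2.062 in².
F_nw = 0.6 F_EXX = 54 ksi.
φR_n = 0.75 × 54 × 2.062 = 83.53 kips.

φR_n ≈ 83.5 kips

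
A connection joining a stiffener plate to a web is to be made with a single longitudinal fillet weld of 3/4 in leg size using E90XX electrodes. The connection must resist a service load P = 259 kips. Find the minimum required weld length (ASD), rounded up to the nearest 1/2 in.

L = 18.5 in

E90XX → F_EXX = 90 ksi.
Throat t_e = 0.707 × 0.75 = 0.5302 in.
r_n/Ω = (0.6 × 90 × 0.5302) / 2.0 = 14.32 kip/in.
L_req = P / (r_n/Ω) = 259 / 14.32 = 18.09 in total.
Round up → use L = 18.5 in.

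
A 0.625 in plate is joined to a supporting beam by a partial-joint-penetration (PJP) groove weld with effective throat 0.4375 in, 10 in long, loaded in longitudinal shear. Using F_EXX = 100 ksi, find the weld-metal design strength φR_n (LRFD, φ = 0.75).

φR_n ≈ 197 kip

Effective throat (given) t_e = 0.4375 in.
A_we = 0.4375 × 10 = 4.375 in².
F_nw = 0.6 F_EXX = 60 ksi.
φR_n = 0.75 × 60 × 4.375 = 196.9 kip.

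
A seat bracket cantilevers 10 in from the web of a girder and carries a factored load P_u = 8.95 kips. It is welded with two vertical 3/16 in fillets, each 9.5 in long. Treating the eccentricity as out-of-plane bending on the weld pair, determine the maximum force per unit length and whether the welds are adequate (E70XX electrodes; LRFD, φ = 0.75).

E70XX → F_EXX = 70 ksi.
L_w = 2 × 9.5 = 19 in; section modulus (unit throat) S = 2 × L²/6 = 30.08 in².
Direct shear f_v = P/L_w = 8.95/19 = 0.4711 kip/in.
Moment M = P × e = 8.95 × 10 = 89.5 kip·in; bending f_b = M/S = 2.975 kip/in.
f_max = √(f_v² + f_b²) = √(0.4711² + 2.975²) = 3.012 kip/in.
φr_n = 0.75 × 0.6 × 70 × (0.707 × 0.1875) = 4.176 kip/in → adequate.

f_max ≈ 3.01 kip/in; adequate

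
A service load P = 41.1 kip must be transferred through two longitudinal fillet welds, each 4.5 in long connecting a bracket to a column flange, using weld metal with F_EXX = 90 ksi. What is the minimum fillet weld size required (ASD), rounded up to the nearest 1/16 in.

Total weld length L = 9 in.
Required throat t_e = P × Ω / (0.6 F_EXX × L) = 41.1 × 2.0 / (0.6 × 90 × 9) = 0.1691 in.
Required leg w = t_e / 0.707 = 0.2392 in → use 1/4 in.

w = 1/4 in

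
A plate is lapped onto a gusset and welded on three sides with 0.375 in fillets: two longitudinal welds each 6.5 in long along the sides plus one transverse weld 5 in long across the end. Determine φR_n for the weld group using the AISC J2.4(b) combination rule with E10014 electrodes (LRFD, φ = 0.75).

E100XX → F_EXX = 100 ksi.
t_e = 0.707 × 0.375 = 0.2651 in.
R_nwl = 0.6 × 100 × 0.2651 × 13 = 206.8 kips (longitudinal, 2 welds).
R_nwt = 0.6 × 100 × 0.2651 × 5 = 79.54 kips (transverse, base value).
(i) R_nwl + R_nwt = 286.3 kips; (ii) 0.85 R_nwl + 1.5 R_nwt = 295.1 kips.
R_n = max = 295.1 kips [governs: (ii)]; φR_n = 221.3 kips.

φR_n ≈ 221 kips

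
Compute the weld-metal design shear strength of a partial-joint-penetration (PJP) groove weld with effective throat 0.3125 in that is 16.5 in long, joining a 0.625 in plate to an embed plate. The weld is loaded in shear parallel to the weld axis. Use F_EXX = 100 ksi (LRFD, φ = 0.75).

φR_n ≈ 232 kip

Effective throat (given) t_e = 0.3125 in.
A_we = 0.3125 × 16.5 = 5.156 in².
F_nw = 0.6 F_EXX = 60 ksi.
φR_n = 0.75 × 60 × 5.156 = 232 kip.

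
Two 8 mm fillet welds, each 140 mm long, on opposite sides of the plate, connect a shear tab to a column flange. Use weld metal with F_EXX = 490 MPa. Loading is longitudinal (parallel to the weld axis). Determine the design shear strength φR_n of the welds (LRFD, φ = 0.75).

φR_n ≈ 349 kN

Effective throat t_e = 0.707 × 8 = 5.656 mm.
Total length L = 280 mm; A_we = 5.656 × 280 = 1584 mm².
F_nw = 0.6 F_EXX = 0.6 × 490 = 294 MPa.
φR_n = 0.75 × 294 × 1584 × 10⁻³ = 349.2 kN.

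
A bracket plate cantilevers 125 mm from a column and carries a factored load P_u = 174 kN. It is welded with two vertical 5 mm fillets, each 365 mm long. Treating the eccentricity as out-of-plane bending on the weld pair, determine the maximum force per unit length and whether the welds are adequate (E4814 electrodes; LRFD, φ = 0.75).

E48XX → F_EXX = 480 MPa.
L_w = 2 × 365 = 730 mm; section modulus (unit throat) S = 2 × L²/6 = 44410 mm².
Direct shear f_v = P/L_w = 174×10³/730 = 238.4 N/mm.
Moment M = P × e = 174×10³ × 125 = 21750000 N·mm; bending f_b = M/S = 489.8 N/mm.
f_max = √(f_v² + f_b²) = √(238.4² + 489.8²) = 544.7 N/mm.
φr_n = 0.75 × 0.6 × 480 × (0.707 × 5) = 763.6 N/mm → adequate.

f_max ≈ 545 N/mm; adequate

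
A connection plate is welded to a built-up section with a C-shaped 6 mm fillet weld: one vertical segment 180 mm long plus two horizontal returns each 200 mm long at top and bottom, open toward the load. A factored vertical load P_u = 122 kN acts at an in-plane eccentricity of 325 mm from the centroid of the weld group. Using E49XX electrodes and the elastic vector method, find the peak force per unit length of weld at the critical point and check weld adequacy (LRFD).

E49XX → F_EXX = 490 MPa.
Total weld length L_w = 580 mm. Treat welds as unit-width lines.
Centroid: x̄ = 2×200×100 / 580 = 68.97 mm from the vertical weld.
Polar moment about centroid: J = I_x + I_y = [180³/12 + 2×200×90²] + [180×68.97² + 2(200³/12 + 200×31.03²)] = 6301000 mm³.
Direct shear f_v = P/L_w = 122×10³ / 580 = 210.3 N/mm (vertical).
Torsion M = P·e = 122×10³ × 325 = 39650000 N·mm.
Critical point at (x, y) = (131, 90) from centroid. f_tx = M·y/J = 566.4 N/mm; f_ty = M·x/J = 824.6 N/mm.
Resultant f_max = √[f_tx² + (f_v + f_ty)²] = √[566.4² + (210.3 + 824.6)²] = 1180 N/mm.
Capacity per unit length: φr_n = 0.75 × 0.6 × 490 × (0.707 × 6) = 935.4 N/mm.
1180 > 935.4 → NOT adequate.

f_max ≈ 1180 N/mm; NOT adequate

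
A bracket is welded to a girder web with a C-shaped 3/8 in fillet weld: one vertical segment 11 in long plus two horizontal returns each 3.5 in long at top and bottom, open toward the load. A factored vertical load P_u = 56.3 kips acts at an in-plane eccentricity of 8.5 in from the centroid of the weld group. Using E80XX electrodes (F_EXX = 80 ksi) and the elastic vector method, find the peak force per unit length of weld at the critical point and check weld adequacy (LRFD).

Total weld length L_w = 18 in. Treat welds as unit-width lines.
Centroid: x̄ = 2×3.5×1.75 / 18 = 0.6806 in from the vertical weld.
Polar moment about centroid: J = I_x + I_y = [11³/12 + 2×3.5×5.5²] + [11×0.6806² + 2(3.5³/12 + 3.5×1.069²)] = 342.9 in³.
Direct shear f_v = P/L_w = 56.3 / 18 = 3.128 kip/in (vertical).
Torsion M = P·e = 56.3 × 8.5 = 478.55 kip·in.
Critical point at (x, y) = (2.819, 5.5) from centroid. f_tx = M·y/J = 7.675 kip/in; f_ty = M·x/J = 3.935 kip/in.
Resultant f_max = √[f_tx² + (f_v + f_ty)²] = √[7.675² + (3.128 + 3.935)²] = 10.43 kip/in.
Capacity per unit length: φr_n = 0.75 × 0.6 × 80 × (0.707 × 0.375) = 9.544 kip/in.
10.43 > 9.544 → NOT adequate.

f_max ≈ 10.4 kip/in; NOT adequate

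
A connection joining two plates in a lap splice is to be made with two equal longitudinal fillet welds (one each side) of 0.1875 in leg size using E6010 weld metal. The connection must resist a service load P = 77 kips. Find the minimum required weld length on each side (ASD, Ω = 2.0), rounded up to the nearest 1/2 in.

L = 16.5 in on each side

E60XX → F_EXX = 60 ksi.
Throat t_e = 0.707 × 0.1875 = 0.1326 in.
r_n/Ω = (0.6 × 60 × 0.1326) / 2.0 = 2.386 kip/in.
L_req = P / (r_n/Ω) = 77 / 2.386 = 32.27 in total.
Per side: 32.27 / 2 = 16.13 in.
Round up → use L = 16.5 in on each side.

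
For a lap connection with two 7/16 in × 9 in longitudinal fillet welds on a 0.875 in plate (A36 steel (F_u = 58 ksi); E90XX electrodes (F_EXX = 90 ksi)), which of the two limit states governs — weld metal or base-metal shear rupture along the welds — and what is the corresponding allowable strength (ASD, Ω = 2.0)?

R_n/Ω ≈ 150 kip (weld metal governs)

t_e = 0.707 × 0.4375 = 0.3093 in; L = 18 in.
Weld metal: R_n/Ω = (1/2.0) × 0.6 × 90 × 0.3093 × 18 = 150.3 kip.
Base metal (shear rupture): R_n/Ω = (1/2.0) × 0.6 × 58 × 0.875 × 18 = 274 kip.
Governing: weld metal.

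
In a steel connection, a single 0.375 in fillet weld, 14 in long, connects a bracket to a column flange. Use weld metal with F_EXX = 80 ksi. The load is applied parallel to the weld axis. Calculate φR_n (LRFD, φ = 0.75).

φR_n ≈ 134 kip

Effective throat t_e = 0.707 × 0.375 = 0.2651 in.
Total length L = 14 in; A_we = 0.2651 × 14 = 3.712 in².
F_nw = 0.6 F_EXX = 0.6 × 80 = 48 ksi.
φR_n = 0.75 × 48 × 3.712 = 133.6 kip.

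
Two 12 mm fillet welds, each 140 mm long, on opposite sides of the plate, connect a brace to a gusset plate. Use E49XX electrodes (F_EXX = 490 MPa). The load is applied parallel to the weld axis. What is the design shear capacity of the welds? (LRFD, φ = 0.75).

Effective throat t_e = 0.707 × 12 = 8.484 mm.
Total length L = 280 mm; A_we = 8.484 × 280 = 2376 mm².
F_nw = 0.6 F_EXX = 0.6 × 490 = 294 MPa.
φR_n = 0.75 × 294 × 2376 × 10⁻³ = 523.8 kN.

φR_n ≈ 524 kN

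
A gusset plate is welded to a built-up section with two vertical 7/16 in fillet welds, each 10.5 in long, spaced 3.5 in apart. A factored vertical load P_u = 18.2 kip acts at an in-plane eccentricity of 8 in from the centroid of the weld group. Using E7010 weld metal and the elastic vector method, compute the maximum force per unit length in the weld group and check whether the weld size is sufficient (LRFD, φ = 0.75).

f_max ≈ 3.5 kip/in; adequate

E70XX → F_EXX = 70 ksi.
Total weld length L_w = 21 in. Treat welds as unit-width lines.
Polar moment about centroid: J = 2[d³/12 + d(b/2)²] = 2[10.5³/12 + 10.5×1.75²] = 257.2 in³.
Direct shear f_v = P/L_w = 18.2 / 21 = 0.8667 kip/in (vertical).
Torsion M = P·e = 18.2 × 8 = 145.6 kip·in.
Critical point at (x, y) = (1.75, 5.25) from centroid. f_tx = M·y/J = 2.971 kip/in; f_ty = M·x/J = 0.9905 kip/in.
Resultant f_max = √[f_tx² + (f_v + f_ty)²] = √[2.971² + (0.8667 + 0.9905)²] = 3.504 kip/in.
Capacity per unit length: φr_n = 0.75 × 0.6 × 70 × (0.707 × 0.4375) = 9.743 kip/in.
3.504 ≤ 9.743 → adequate.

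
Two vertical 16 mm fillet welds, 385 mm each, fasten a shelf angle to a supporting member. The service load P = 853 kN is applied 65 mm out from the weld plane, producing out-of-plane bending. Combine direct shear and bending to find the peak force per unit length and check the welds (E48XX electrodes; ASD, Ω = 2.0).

f_max ≈ 1580 N/mm; adequate

E48XX → F_EXX = 480 MPa.
L_w = 2 × 385 = 770 mm; section modulus (unit throat) S = 2 × L²/6 = 49410 mm².
Direct shear f_v = P/L_w = 853×10³/770 = 1108 N/mm.
Moment M = P × e = 853×10³ × 65 = 55445000 N·mm; bending f_b = M/S = 1122 N/mm.
f_max = √(f_v² + f_b²) = √(1108² + 1122²) = 1577 N/mm.
r_n/Ω = (1/2.0) × 0.6 × 480 × (0.707 × 16) = 1629 N/mm → adequate.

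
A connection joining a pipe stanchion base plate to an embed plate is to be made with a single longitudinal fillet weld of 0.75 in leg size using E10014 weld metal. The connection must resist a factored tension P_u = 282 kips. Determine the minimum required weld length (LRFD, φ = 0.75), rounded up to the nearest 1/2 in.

E100XX → F_EXX = 100 ksi.
Throat t_e = 0.707 × 0.75 = 0.5302 in.
φr_n = 0.75 × 0.6 × 100 × 0.5302 = 23.86 kips/in.
L_req = P_u / φr_n = 282 / 23.86 = 11.82 in total.
Round up → use L = 12 in.

L = 12 in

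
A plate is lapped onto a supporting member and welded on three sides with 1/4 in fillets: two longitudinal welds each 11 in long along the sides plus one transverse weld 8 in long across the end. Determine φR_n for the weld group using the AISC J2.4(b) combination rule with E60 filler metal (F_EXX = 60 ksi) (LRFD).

t_e = 0.707 × 0.25 = 0.1767 in.
R_nwl = 0.6 × 60 × 0.1767 × 22 = 140 kips (longitudinal, 2 welds).
R_nwt = 0.6 × 60 × 0.1767 × 8 = 50.9 kips (transverse, base value).
(i) R_nwl + R_nwt = 190.9 kips; (ii) 0.85 R_nwl + 1.5 R_nwt = 195.3 kips.
R_n = max = 195.3 kips [governs: (ii)]; φR_n = 146.5 kips.

φR_n ≈ 147 kips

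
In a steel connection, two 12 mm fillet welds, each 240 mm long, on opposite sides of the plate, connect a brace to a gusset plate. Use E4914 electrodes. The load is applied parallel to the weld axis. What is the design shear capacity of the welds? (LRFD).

φR_n ≈ 898 kN

E49XX → F_EXX = 490 MPa.
Effective throat t_e = 0.707 × 12 = 8.484 mm.
Total length L = 480 mm; A_we = 8.484 × 480 = 4072 mm².
F_nw = 0.6 F_EXX = 0.6 × 490 = 294 MPa.
φR_n = 0.75 × 294 × 4072 × 10⁻³ = 897.9 kN.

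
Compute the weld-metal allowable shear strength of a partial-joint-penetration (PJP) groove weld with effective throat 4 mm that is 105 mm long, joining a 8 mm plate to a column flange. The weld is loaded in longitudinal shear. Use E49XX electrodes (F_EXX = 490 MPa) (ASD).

R_n/Ω ≈ 61.7 kN

Effective throat (given) t_e = 4 mm.
A_we = 4 × 105 = 420 mm².
F_nw = 0.6 F_EXX = 294 MPa.
R_n/Ω = (294 × 420) / 2.0 × 10⁻³ = 61.74 kN.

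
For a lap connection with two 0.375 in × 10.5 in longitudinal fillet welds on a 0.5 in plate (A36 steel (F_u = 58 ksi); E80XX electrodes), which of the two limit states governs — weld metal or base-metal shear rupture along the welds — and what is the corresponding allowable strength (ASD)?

R_n/Ω ≈ 134 kips (weld metal governs)

E80XX → F_EXX = 80 ksi.
t_e = 0.707 × 0.375 = 0.2651 in; L = 21 in.
Weld metal: R_n/Ω = (1/2.0) × 0.6 × 80 × 0.2651 × 21 = 133.6 kips.
Base metal (shear rupture): R_n/Ω = (1/2.0) × 0.6 × 58 × 0.5 × 21 = 182.7 kips.
Governing: weld metal.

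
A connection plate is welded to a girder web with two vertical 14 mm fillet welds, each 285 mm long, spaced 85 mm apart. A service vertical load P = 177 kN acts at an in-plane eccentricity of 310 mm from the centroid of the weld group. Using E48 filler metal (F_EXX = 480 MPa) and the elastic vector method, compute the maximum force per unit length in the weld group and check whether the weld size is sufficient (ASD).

f_max ≈ 1780 N/mm; NOT adequate

Total weld length L_w = 570 mm. Treat welds as unit-width lines.
Polar moment about centroid: J = 2[d³/12 + d(b/2)²] = 2[285³/12 + 285×42.5²] = 4888000 mm³.
Direct shear f_v = P/L_w = 177×10³ / 570 = 310.5 N/mm (vertical).
Torsion M = P·e = 177×10³ × 310 = 54870000 N·mm.
Critical point at (x, y) = (42.5, 142.5) from centroid. f_tx = M·y/J = 1600 N/mm; f_ty = M·x/J = 477.1 N/mm.
Resultant f_max = √[f_tx² + (f_v + f_ty)²] = √[1600² + (310.5 + 477.1)²] = 1783 N/mm.
Capacity per unit length: r_n/Ω = (1/2.0) × 0.6 × 480 × (0.707 × 14) = 1425 N/mm.
1783 > 1425 → NOT adequate.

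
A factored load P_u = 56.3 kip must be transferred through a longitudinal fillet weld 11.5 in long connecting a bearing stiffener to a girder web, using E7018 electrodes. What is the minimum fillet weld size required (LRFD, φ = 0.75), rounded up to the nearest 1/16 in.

E70XX → F_EXX = 70 ksi.
Total weld length L = 11.5 in.
Required throat t_e = P_u / (φ × 0.6 F_EXX × L) = 56.3 / (0.75 × 0.6 × 70 × 11.5) = 0.1554 in.
Required leg w = t_e / 0.707 = 0.2198 in → use 1/4 in.

w = 1/4 in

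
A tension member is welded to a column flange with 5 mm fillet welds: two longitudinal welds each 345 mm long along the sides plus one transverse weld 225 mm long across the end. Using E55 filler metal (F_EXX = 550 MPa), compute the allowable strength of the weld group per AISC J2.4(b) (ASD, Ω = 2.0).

R_n/Ω ≈ 539 kN

t_e = 0.707 × 5 = 3.535 mm.
R_nwl = 0.6 × 550 × 3.535 × 690 × 10⁻³ = 804.9 kN (longitudinal, 2 welds).
R_nwt = 0.6 × 550 × 3.535 × 225 × 10⁻³ = 262.5 kN (transverse, base value).
(i) R_nwl + R_nwt = 1067 kN; (ii) 0.85 R_nwl + 1.5 R_nwt = 1078 kN.
R_n = max = 1078 kN [governs: (ii)]; R_n/Ω = 538.9 kN.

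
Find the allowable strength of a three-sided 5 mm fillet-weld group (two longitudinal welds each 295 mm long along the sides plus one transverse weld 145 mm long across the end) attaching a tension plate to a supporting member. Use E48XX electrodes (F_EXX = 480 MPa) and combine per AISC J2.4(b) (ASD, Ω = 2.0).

t_e = 0.707 × 5 = 3.535 mm.
R_nwl = 0.6 × 480 × 3.535 × 590 × 10⁻³ = 600.7 kN (longitudinal, 2 welds).
R_nwt = 0.6 × 480 × 3.535 × 145 × 10⁻³ = 147.6 kN (transverse, base value).
(i) R_nwl + R_nwt = 748.3 kN; (ii) 0.85 R_nwl + 1.5 R_nwt = 732 kN.
R_n = max = 748.3 kN [governs: (i)]; R_n/Ω = 374.1 kN.

R_n/Ω ≈ 374 kN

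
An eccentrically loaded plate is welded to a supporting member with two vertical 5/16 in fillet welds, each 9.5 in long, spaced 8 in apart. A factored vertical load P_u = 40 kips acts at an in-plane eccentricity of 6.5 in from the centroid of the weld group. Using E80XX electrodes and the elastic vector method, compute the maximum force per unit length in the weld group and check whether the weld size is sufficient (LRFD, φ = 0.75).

f_max ≈ 5.22 kip/in; adequate

E80XX → F_EXX = 80 ksi.
Total weld length L_w = 19 in. Treat welds as unit-width lines.
Polar moment about centroid: J = 2[d³/12 + d(b/2)²] = 2[9.5³/12 + 9.5×4²] = 446.9 in³.
Direct shear f_v = P/L_w = 40 / 19 = 2.105 kip/in (vertical).
Torsion M = P·e = 40 × 6.5 = 260 kip·in.
Critical point at (x, y) = (4, 4.75) from centroid. f_tx = M·y/J = 2.764 kip/in; f_ty = M·x/J = 2.327 kip/in.
Resultant f_max = √[f_tx² + (f_v + f_ty)²] = √[2.764² + (2.105 + 2.327)²] = 5.223 kip/in.
Capacity per unit length: φr_n = 0.75 × 0.6 × 80 × (0.707 × 0.3125) = 7.954 kip/in.
5.223 ≤ 7.954 → adequate.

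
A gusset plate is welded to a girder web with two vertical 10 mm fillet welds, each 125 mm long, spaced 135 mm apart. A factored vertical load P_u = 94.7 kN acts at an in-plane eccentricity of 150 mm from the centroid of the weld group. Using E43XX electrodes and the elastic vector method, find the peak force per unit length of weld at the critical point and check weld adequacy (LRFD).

E43XX → F_EXX = 430 MPa.
Total weld length L_w = 250 mm. Treat welds as unit-width lines.
Polar moment about centroid: J = 2[d³/12 + d(b/2)²] = 2[125³/12 + 125×67.5²] = 1465000 mm³.
Direct shear f_v = P/L_w = 94.7×10³ / 250 = 378.8 N/mm (vertical).
Torsion M = P·e = 94.7×10³ × 150 = 14205000 N·mm.
Critical point at (x, y) = (67.5, 62.5) from centroid. f_tx = M·y/J = 606.2 N/mm; f_ty = M·x/J = 654.7 N/mm.
Resultant f_max = √[f_tx² + (f_v + f_ty)²] = √[606.2² + (378.8 + 654.7)²] = 1198 N/mm.
Capacity per unit length: φr_n = 0.75 × 0.6 × 430 × (0.707 × 10) = 1368 N/mm.
1198 ≤ 1368 → adequate.

f_max ≈ 1200 N/mm; adequate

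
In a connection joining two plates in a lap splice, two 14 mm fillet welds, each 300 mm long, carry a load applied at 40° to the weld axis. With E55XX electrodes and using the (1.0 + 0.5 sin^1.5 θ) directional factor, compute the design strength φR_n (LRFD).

φR_n ≈ 1850 kN

E55XX → F_EXX = 550 MPa.
t_e = 0.707 × 14 = 9.898 mm; A_we = 9.898 × 600 = 5939 mm².
Directional factor: 1.0 + 0.5 sin^1.5(40°) = 1.258.
F_nw = 0.6 × 550 × 1.258 = 415 MPa.
φR_n = 0.75 × 415 × 5939 × 10⁻³ = 1849 kN.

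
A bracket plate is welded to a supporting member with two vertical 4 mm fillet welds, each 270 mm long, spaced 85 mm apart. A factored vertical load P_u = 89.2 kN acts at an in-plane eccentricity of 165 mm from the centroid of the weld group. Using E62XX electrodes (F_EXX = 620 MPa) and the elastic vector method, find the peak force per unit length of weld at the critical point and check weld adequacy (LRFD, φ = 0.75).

Total weld length L_w = 540 mm. Treat welds as unit-width lines.
Polar moment about centroid: J = 2[d³/12 + d(b/2)²] = 2[270³/12 + 270×42.5²] = 4256000 mm³.
Direct shear f_v = P/L_w = 89.2×10³ / 540 = 165.2 N/mm (vertical).
Torsion M = P·e = 89.2×10³ × 165 = 14718000 N·mm.
Critical point at (x, y) = (42.5, 135) from centroid. f_tx = M·y/J = 466.9 N/mm; f_ty = M·x/J = 147 N/mm.
Resultant f_max = √[f_tx² + (f_v + f_ty)²] = √[466.9² + (165.2 + 147)²] = 561.6 N/mm.
Capacity per unit length: φr_n = 0.75 × 0.6 × 620 × (0.707 × 4) = 789 N/mm.
561.6 ≤ 789 → adequate.

f_max ≈ 562 N/mm; adequate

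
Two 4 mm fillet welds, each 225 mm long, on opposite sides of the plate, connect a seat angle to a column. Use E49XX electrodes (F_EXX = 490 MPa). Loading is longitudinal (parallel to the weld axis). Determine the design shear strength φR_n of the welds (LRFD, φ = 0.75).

φR_n ≈ 281 kN

Effective throat t_e = 0.707 × 4 = 2.828 mm.
Total length L = 450 mm; A_we = 2.828 × 450 = 1273 mm².
F_nw = 0.6 F_EXX = 0.6 × 490 = 294 MPa.
φR_n = 0.75 × 294 × 1273 × 10⁻³ = 280.6 kN.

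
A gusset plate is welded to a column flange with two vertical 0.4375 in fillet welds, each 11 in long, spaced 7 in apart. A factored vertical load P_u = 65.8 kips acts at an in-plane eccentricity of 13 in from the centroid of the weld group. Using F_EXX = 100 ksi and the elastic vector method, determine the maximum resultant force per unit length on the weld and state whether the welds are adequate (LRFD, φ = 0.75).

Total weld length L_w = 22 in. Treat welds as unit-width lines.
Polar moment about centroid: J = 2[d³/12 + d(b/2)²] = 2[11³/12 + 11×3.5²] = 491.3 in³.
Direct shear f_v = P/L_w = 65.8 / 22 = 2.991 kip/in (vertical).
Torsion M = P·e = 65.8 × 13 = 855.4 kip·in.
Critical point at (x, y) = (3.5, 5.5) from centroid. f_tx = M·y/J = 9.575 kip/in; f_ty = M·x/J = 6.093 kip/in.
Resultant f_max = √[f_tx² + (f_v + f_ty)²] = √[9.575² + (2.991 + 6.093)²] = 13.2 kip/in.
Capacity per unit length: φr_n = 0.75 × 0.6 × 100 × (0.707 × 0.4375) = 13.92 kip/in.
13.2 ≤ 13.92 → adequate.

f_max ≈ 13.2 kip/in; adequate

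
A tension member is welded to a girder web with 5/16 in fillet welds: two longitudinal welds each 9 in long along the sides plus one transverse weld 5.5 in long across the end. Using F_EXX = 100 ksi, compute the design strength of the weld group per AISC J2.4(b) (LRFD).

φR_n ≈ 234 kips

t_e = 0.707 × 0.3125 = 0.2209 in.
R_nwl = 0.6 × 100 × 0.2209 × 18 = 238.6 kips (longitudinal, 2 welds).
R_nwt = 0.6 × 100 × 0.2209 × 5.5 = 72.91 kips (transverse, base value).
(i) R_nwl + R_nwt = 311.5 kips; (ii) 0.85 R_nwl + 1.5 R_nwt = 312.2 kips.
R_n = max = 312.2 kips [governs: (ii)]; φR_n = 234.1 kips.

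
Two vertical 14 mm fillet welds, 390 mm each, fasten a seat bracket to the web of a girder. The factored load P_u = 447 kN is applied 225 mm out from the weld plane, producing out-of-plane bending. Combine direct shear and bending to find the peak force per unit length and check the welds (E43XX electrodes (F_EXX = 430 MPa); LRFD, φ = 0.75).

L_w = 2 × 390 = 780 mm; section modulus (unit throat) S = 2 × L²/6 = 50700 mm².
Direct shear f_v = P/L_w = 447×10³/780 = 573.1 N/mm.
Moment M = P × e = 447×10³ × 225 = 100580000 N·mm; bending f_b = M/S = 1984 N/mm.
f_max = √(f_v² + f_b²) = √(573.1² + 1984²) = 2065 N/mm.
φr_n = 0.75 × 0.6 × 430 × (0.707 × 14) = 1915 N/mm → NOT adequate.

f_max ≈ 2060 N/mm; NOT adequate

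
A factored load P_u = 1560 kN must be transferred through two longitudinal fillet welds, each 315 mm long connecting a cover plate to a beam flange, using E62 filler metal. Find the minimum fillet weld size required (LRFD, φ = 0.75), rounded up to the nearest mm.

w = 13 mm

E62XX → F_EXX = 620 MPa.
Total weld length L = 630 mm.
Required throat t_e = P_u / (φ × 0.6 F_EXX × L) = 1560 / (0.75 × 0.6 × 620 × 630 × 10⁻³) = 8.875 mm.
Required leg w = t_e / 0.707 = 12.55 mm → use 13 mm.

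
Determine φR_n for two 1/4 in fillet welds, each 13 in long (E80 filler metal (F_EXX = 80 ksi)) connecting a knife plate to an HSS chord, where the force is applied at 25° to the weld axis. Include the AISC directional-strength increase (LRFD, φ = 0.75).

t_e = 0.707 × 0.25 = 0.1767 in; A_we = 0.1767 × 26 = 4.595 in².
Directional factor: 1.0 + 0.5 sin^1.5(25°) = 1.137.
F_nw = 0.6 × 80 × 1.137 = 54.59 ksi.
φR_n = 0.75 × 54.59 × 4.595 = 188.2 kips.

φR_n ≈ 188 kips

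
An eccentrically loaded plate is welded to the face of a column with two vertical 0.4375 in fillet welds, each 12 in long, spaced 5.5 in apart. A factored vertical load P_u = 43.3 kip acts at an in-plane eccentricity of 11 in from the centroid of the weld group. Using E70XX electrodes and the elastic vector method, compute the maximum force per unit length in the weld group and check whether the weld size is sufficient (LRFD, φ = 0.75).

f_max ≈ 7.63 kip/in; adequate

E70XX → F_EXX = 70 ksi.
Total weld length L_w = 24 in. Treat welds as unit-width lines.
Polar moment about centroid: J = 2[d³/12 + d(b/2)²] = 2[12³/12 + 12×2.75²] = 469.5 in³.
Direct shear f_v = P/L_w = 43.3 / 24 = 1.804 kip/in (vertical).
Torsion M = P·e = 43.3 × 11 = 476.3 kip·in.
Critical point at (x, y) = (2.75, 6) from centroid. f_tx = M·y/J = 6.087 kip/in; f_ty = M·x/J = 2.79 kip/in.
Resultant f_max = √[f_tx² + (f_v + f_ty)²] = √[6.087² + (1.804 + 2.79)²] = 7.626 kip/in.
Capacity per unit length: φr_n = 0.75 × 0.6 × 70 × (0.707 × 0.4375) = 9.743 kip/in.
7.626 ≤ 9.743 → adequate.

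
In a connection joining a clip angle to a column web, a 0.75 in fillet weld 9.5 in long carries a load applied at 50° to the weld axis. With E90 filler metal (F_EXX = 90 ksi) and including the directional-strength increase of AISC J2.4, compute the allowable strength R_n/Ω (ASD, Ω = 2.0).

t_e = 0.707 × 0.75 = 0.5302 in; A_we = 0.5302 × 9.5 = 5.037 in².
Directional factor: 1.0 + 0.5 sin^1.5(50°) = 1.335.
F_nw = 0.6 × 90 × 1.335 = 72.1 ksi.
R_n/Ω = (72.1 × 5.037) / 2.0 = 181.6 kips.

R_n/Ω ≈ 182 kips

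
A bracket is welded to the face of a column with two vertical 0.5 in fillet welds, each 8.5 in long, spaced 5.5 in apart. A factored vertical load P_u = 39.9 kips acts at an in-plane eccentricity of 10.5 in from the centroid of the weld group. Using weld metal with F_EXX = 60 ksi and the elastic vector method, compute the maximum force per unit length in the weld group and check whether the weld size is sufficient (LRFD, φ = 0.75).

f_max ≈ 10.6 kip/in; NOT adequate

Total weld length L_w = 17 in. Treat welds as unit-width lines.
Polar moment about centroid: J = 2[d³/12 + d(b/2)²] = 2[8.5³/12 + 8.5×2.75²] = 230.9 in³.
Direct shear f_v = P/L_w = 39.9 / 17 = 2.347 kip/in (vertical).
Torsion M = P·e = 39.9 × 10.5 = 418.95 kip·in.
Critical point at (x, y) = (2.75, 4.25) from centroid. f_tx = M·y/J = 7.711 kip/in; f_ty = M·x/J = 4.989 kip/in.
Resultant f_max = √[f_tx² + (f_v + f_ty)²] = √[7.711² + (2.347 + 4.989)²] = 10.64 kip/in.
Capacity per unit length: φr_n = 0.75 × 0.6 × 60 × (0.707 × 0.5) = 9.544 kip/in.
10.64 > 9.544 → NOT adequate.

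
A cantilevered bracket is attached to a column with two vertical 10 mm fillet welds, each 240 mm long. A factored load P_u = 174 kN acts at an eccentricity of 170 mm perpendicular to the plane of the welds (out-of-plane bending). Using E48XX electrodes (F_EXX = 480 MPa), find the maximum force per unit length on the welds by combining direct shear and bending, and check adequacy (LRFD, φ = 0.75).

f_max ≈ 1580 N/mm; NOT adequate

L_w = 2 × 240 = 480 mm; section modulus (unit throat) S = 2 × L²/6 = 19200 mm².
Direct shear f_v = P/L_w = 174×10³/480 = 362.5 N/mm.
Moment M = P × e = 174×10³ × 170 = 29580000 N·mm; bending f_b = M/S = 1541 N/mm.
f_max = √(f_v² + f_b²) = √(362.5² + 1541²) = 1583 N/mm.
φr_n = 0.75 × 0.6 × 480 × (0.707 × 10) = 1527 N/mm → NOT adequate.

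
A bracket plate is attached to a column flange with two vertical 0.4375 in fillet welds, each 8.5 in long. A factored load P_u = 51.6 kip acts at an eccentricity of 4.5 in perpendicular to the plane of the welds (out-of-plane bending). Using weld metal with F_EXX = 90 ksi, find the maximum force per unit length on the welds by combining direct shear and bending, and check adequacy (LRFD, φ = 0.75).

f_max ≈ 10.1 kip/in; adequate

L_w = 2 × 8.5 = 17 in; section modulus (unit throat) S = 2 × L²/6 = 24.08 in².
Direct shear f_v = P/L_w = 51.6/17 = 3.035 kip/in.
Moment M = P × e = 51.6 × 4.5 = 232.2 kip·in; bending f_b = M/S = 9.642 kip/in.
f_max = √(f_v² + f_b²) = √(3.035² + 9.642²) = 10.11 kip/in.
φr_n = 0.75 × 0.6 × 90 × (0.707 × 0.4375) = 12.53 kip/in → adequate.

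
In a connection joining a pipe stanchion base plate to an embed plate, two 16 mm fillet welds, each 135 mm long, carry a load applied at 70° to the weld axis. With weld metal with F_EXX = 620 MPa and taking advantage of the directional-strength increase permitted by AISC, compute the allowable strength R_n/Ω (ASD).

t_e = 0.707 × 16 = 11.31 mm; A_we = 11.31 × 270 = 3054 mm².
Directional factor: 1.0 + 0.5 sin^1.5(70°) = 1.455.
F_nw = 0.6 × 620 × 1.455 = 541.4 MPa.
R_n/Ω = (541.4 × 3054) / 2.0 × 10⁻³ = 826.8 kN.

R_n/Ω ≈ 827 kN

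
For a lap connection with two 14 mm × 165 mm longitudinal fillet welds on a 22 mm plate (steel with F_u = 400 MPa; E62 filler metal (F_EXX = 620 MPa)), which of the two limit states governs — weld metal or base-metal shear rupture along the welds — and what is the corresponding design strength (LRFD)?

t_e = 0.707 × 14 = 9.898 mm; L = 330 mm.
Weld metal: φR_n = 0.75 × 0.6 × 620 × 9.898 × 330 × 10⁻³ = 911.3 kN.
Base metal (shear rupture): φR_n = 0.75 × 0.6 × 400 × 22 × 330 × 10⁻³ = 1307 kN.
Governing: weld metal.

φR_n ≈ 911 kN (weld metal governs)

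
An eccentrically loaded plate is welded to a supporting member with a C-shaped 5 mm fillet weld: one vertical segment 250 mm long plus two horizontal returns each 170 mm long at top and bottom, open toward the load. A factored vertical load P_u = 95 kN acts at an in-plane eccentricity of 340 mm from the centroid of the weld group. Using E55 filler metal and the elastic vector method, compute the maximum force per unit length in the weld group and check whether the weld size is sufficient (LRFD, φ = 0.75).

E55XX → F_EXX = 550 MPa.
Total weld length L_w = 590 mm. Treat welds as unit-width lines.
Centroid: x̄ = 2×170×85 / 590 = 48.98 mm from the vertical weld.
Polar moment about centroid: J = I_x + I_y = [250³/12 + 2×170×125²] + [250×48.98² + 2(170³/12 + 170×36.02²)] = 8474000 mm³.
Direct shear f_v = P/L_w = 95×10³ / 590 = 161 N/mm (vertical).
Torsion M = P·e = 95×10³ × 340 = 32300000 N·mm.
Critical point at (x, y) = (121, 125) from centroid. f_tx = M·y/J = 476.4 N/mm; f_ty = M·x/J = 461.3 N/mm.
Resultant f_max = √[f_tx² + (f_v + f_ty)²] = √[476.4² + (161 + 461.3)²] = 783.7 N/mm.
Capacity per unit length: φr_n = 0.75 × 0.6 × 550 × (0.707 × 5) = 874.9 N/mm.
783.7 ≤ 874.9 → adequate.

f_max ≈ 784 N/mm; adequate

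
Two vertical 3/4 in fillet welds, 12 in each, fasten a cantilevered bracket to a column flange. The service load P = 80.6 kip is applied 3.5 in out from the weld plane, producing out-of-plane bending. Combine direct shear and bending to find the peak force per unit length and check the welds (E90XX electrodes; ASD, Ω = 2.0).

f_max ≈ 6.77 kip/in; adequate

E90XX → F_EXX = 90 ksi.
L_w = 2 × 12 = 24 in; section modulus (unit throat) S = 2 × L²/6 = 48 in².
Direct shear f_v = P/L_w = 80.6/24 = 3.358 kip/in.
Moment M = P × e = 80.6 × 3.5 = 282.1 kip·in; bending f_b = M/S = 5.877 kip/in.
f_max = √(f_v² + f_b²) = √(3.358² + 5.877²) = 6.769 kip/in.
r_n/Ω = (1/2.0) × 0.6 × 90 × (0.707 × 0.75) = 14.32 kip/in → adequate.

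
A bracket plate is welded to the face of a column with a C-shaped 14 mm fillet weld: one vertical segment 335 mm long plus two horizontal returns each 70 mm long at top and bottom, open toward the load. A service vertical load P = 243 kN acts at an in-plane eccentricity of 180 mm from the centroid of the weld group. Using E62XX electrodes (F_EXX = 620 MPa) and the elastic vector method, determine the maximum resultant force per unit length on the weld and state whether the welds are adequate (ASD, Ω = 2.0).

f_max ≈ 1340 N/mm; adequate

Total weld length L_w = 475 mm. Treat welds as unit-width lines.
Centroid: x̄ = 2×70×35 / 475 = 10.32 mm from the vertical weld.
Polar moment about centroid: J = I_x + I_y = [335³/12 + 2×70×167.5²] + [335×10.32² + 2(70³/12 + 70×24.68²)] = 7239000 mm³.
Direct shear f_v = P/L_w = 243×10³ / 475 = 511.6 N/mm (vertical).
Torsion M = P·e = 243×10³ × 180 = 43740000 N·mm.
Critical point at (x, y) = (59.68, 167.5) from centroid. f_tx = M·y/J = 1012 N/mm; f_ty = M·x/J = 360.6 N/mm.
Resultant f_max = √[f_tx² + (f_v + f_ty)²] = √[1012² + (511.6 + 360.6)²] = 1336 N/mm.
Capacity per unit length: r_n/Ω = (1/2.0) × 0.6 × 620 × (0.707 × 14) = 1841 N/mm.
1336 ≤ 1841 → adequate.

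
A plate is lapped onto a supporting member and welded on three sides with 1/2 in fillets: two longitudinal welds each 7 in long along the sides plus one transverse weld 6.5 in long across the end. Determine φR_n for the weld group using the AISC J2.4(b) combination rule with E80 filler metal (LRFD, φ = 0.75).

φR_n ≈ 276 kip

E80XX → F_EXX = 80 ksi.
t_e = 0.707 × 0.5 = 0.3535 in.
R_nwl = 0.6 × 80 × 0.3535 × 14 = 237.6 kip (longitudinal, 2 welds).
R_nwt = 0.6 × 80 × 0.3535 × 6.5 = 110.3 kip (transverse, base value).
(i) R_nwl + R_nwt = 347.8 kip; (ii) 0.85 R_nwl + 1.5 R_nwt = 367.4 kip.
R_n = max = 367.4 kip [governs: (ii)]; φR_n = 275.5 kip.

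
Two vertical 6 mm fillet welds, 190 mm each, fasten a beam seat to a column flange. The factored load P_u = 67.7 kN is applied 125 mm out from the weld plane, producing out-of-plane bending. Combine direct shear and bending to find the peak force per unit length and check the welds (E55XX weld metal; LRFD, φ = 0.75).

f_max ≈ 725 N/mm; adequate

E55XX → F_EXX = 550 MPa.
L_w = 2 × 190 = 380 mm; section modulus (unit throat) S = 2 × L²/6 = 12030 mm².
Direct shear f_v = P/L_w = 67.7×10³/380 = 178.2 N/mm.
Moment M = P × e = 67.7×10³ × 125 = 8462500 N·mm; bending f_b = M/S = 703.3 N/mm.
f_max = √(f_v² + f_b²) = √(178.2² + 703.3²) = 725.5 N/mm.
φr_n = 0.75 × 0.6 × 550 × (0.707 × 6) = 1050 N/mm → adequate.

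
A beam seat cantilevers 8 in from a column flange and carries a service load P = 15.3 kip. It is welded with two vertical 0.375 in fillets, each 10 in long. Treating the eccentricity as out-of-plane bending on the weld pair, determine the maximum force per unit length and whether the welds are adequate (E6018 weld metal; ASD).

E60XX → F_EXX = 60 ksi.
L_w = 2 × 10 = 20 in; section modulus (unit throat) S = 2 × L²/6 = 33.33 in².
Direct shear f_v = P/L_w = 15.3/20 = 0.765 kip/in.
Moment M = P × e = 15.3 × 8 = 122.4 kip·in; bending f_b = M/S = 3.672 kip/in.
f_max = √(f_v² + f_b²) = √(0.765² + 3.672²) = 3.751 kip/in.
r_n/Ω = (1/2.0) × 0.6 × 60 × (0.707 × 0.375) = 4.772 kip/in → adequate.

f_max ≈ 3.75 kip/in; adequate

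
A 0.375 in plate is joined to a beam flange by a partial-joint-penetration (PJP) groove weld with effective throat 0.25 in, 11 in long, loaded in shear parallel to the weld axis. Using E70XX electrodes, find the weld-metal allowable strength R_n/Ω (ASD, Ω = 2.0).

R_n/Ω ≈ 57.8 kip

E70XX → F_EXX = 70 ksi.
Effective throat (given) t_e = 0.25 in.
A_we = 0.25 × 11 = 2.75 in².
F_nw = 0.6 F_EXX = 42 ksi.
R_n/Ω = (42 × 2.75) / 2.0 = 57.75 kip.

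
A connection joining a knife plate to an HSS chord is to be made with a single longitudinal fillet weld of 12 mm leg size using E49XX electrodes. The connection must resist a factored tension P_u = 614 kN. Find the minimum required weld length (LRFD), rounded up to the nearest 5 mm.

E49XX → F_EXX = 490 MPa.
Throat t_e = 0.707 × 12 = 8.484 mm.
φr_n = 0.75 × 0.6 × 490 × 8.484 × 10⁻³ = 1.871 kN/mm.
L_req = P_u / φr_n = 614 / 1.871 = 328.2 mm total.
Round up → use L = 330 mm.

L = 330 mm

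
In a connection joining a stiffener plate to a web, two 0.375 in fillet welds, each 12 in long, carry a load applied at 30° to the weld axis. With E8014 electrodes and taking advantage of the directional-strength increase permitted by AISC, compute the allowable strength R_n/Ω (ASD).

R_n/Ω ≈ 180 kips

E80XX → F_EXX = 80 ksi.
t_e = 0.707 × 0.375 = 0.2651 in; A_we = 0.2651 × 24 = 6.363 in².
Directional factor: 1.0 + 0.5 sin^1.5(30°) = 1.177.
F_nw = 0.6 × 80 × 1.177 = 56.49 ksi.
R_n/Ω = (56.49 × 6.363) / 2.0 = 179.7 kips.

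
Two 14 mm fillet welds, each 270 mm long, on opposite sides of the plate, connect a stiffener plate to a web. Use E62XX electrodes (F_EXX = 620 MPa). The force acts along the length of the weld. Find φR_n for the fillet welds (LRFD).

φR_n ≈ 1490 kN

Effective throat t_e = 0.707 × 14 = 9.898 mm.
Total length L = 540 mm; A_we = 9.898 × 540 = 5345 mm².
F_nw = 0.6 F_EXX = 0.6 × 620 = 372 MPa.
φR_n = 0.75 × 372 × 5345 × 10⁻³ = 1491 kN.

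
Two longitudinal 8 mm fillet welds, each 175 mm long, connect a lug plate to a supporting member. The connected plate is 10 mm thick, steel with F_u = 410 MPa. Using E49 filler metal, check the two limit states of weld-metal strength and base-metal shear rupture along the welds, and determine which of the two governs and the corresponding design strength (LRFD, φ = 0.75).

φR_n ≈ 437 kN (weld metal governs)

E49XX → F_EXX = 490 MPa.
t_e = 0.707 × 8 = 5.656 mm; L = 350 mm.
Weld metal: φR_n = 0.75 × 0.6 × 490 × 5.656 × 350 × 10⁻³ = 436.5 kN.
Base metal (shear rupture): φR_n = 0.75 × 0.6 × 410 × 10 × 350 × 10⁻³ = 645.8 kN.
Governing: weld metal.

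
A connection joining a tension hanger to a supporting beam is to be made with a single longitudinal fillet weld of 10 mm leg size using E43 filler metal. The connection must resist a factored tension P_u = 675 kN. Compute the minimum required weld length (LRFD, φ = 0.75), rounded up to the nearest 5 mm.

E43XX → F_EXX = 430 MPa.
Throat t_e = 0.707 × 10 = 7.07 mm.
φr_n = 0.75 × 0.6 × 430 × 7.07 × 10⁻³ = 1.368 kN/mm.
L_req = P_u / φr_n = 675 / 1.368 = 493.4 mm total.
Round up → use L = 495 mm.

L = 495 mm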